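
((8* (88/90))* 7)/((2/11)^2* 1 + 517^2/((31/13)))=9242464/18920057445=0.00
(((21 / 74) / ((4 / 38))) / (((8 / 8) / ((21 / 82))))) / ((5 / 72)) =75411 / 7585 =9.94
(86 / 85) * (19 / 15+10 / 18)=7052 / 3825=1.84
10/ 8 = 5/ 4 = 1.25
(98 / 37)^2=9604 / 1369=7.02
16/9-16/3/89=1376/801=1.72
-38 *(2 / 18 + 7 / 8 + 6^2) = -50597 / 36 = -1405.47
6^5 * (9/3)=23328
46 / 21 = 2.19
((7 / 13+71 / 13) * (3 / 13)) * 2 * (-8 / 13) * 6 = -1728 / 169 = -10.22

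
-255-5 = -260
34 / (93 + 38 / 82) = 697 / 1916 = 0.36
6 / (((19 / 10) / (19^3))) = 21660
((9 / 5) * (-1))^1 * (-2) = 18 / 5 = 3.60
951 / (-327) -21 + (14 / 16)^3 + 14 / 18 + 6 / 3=-10276765 / 502272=-20.46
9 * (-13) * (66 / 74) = -104.35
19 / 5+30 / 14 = 208 / 35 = 5.94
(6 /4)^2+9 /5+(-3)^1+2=61 /20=3.05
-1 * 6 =-6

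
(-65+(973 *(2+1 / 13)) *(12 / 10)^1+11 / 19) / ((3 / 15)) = 2915334 / 247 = 11802.97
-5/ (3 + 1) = -5/ 4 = -1.25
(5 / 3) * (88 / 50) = 44 / 15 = 2.93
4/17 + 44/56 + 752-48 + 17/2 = 84909/119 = 713.52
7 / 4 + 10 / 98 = 363 / 196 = 1.85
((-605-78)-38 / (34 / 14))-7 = -11996 / 17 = -705.65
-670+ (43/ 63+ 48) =-39143/ 63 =-621.32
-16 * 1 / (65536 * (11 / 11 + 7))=-1 / 32768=-0.00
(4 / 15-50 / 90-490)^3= -10739738204047 / 91125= -117857209.37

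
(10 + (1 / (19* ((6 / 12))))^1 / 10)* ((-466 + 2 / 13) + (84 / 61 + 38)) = -64323738 / 15067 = -4269.18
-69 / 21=-23 / 7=-3.29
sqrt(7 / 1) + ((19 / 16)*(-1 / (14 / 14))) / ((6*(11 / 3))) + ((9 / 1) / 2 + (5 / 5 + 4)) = sqrt(7) + 3325 / 352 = 12.09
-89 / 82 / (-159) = 89 / 13038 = 0.01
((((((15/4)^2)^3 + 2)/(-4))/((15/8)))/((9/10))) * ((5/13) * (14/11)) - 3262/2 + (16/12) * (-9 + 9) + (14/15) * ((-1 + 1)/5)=-3623171587/1976832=-1832.82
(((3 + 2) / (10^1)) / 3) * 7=1.17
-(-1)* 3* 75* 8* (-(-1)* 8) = 14400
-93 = -93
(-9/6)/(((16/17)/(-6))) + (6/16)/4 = 309/32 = 9.66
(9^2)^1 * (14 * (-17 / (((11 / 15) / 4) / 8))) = -9253440 / 11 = -841221.82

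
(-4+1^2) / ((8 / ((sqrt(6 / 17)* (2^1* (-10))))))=15* sqrt(102) / 34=4.46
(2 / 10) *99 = 99 / 5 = 19.80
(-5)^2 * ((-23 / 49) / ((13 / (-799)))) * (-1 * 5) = -2297125 / 637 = -3606.16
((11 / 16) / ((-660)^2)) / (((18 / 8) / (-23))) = -23 / 1425600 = -0.00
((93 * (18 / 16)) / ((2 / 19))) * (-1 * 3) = -47709 / 16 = -2981.81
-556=-556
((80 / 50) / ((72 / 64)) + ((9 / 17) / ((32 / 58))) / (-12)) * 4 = 65717 / 12240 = 5.37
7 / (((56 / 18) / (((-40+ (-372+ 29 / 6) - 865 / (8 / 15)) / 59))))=-146091 / 1888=-77.38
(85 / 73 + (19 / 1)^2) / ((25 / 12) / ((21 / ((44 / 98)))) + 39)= 163228212 / 17597453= 9.28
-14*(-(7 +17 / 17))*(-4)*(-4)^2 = -7168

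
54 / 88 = 27 / 44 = 0.61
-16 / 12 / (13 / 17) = -68 / 39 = -1.74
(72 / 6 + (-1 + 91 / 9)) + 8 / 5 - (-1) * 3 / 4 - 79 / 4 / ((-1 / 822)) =2926433 / 180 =16257.96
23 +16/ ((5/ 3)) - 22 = 53/ 5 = 10.60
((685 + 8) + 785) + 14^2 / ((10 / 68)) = 14054 / 5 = 2810.80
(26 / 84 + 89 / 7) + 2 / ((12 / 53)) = 21.86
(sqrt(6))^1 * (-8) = -8 * sqrt(6) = -19.60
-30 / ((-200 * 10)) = 3 / 200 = 0.02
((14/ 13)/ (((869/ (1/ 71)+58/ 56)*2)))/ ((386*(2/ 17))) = 833/ 4334550909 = 0.00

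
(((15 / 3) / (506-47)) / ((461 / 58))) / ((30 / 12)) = 116 / 211599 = 0.00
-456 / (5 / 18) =-8208 / 5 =-1641.60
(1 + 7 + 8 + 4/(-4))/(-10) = -3/2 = -1.50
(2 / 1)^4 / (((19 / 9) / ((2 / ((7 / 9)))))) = 2592 / 133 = 19.49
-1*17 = -17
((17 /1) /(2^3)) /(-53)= -17 /424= -0.04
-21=-21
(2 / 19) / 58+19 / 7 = 2.72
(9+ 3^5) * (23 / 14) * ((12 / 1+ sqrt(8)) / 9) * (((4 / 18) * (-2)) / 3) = -736 / 9 - 368 * sqrt(2) / 27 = -101.05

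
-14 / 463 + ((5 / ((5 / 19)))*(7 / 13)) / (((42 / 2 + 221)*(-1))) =-105623 / 1456598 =-0.07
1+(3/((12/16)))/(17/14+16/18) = 769/265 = 2.90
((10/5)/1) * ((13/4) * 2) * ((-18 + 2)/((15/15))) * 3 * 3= -1872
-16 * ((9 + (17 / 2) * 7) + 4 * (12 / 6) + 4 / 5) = -6184 / 5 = -1236.80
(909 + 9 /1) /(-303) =-306 /101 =-3.03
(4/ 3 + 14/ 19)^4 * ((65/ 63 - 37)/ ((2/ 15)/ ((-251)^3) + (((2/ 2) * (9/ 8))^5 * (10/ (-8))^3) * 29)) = 72846554024486920949596160/ 11255160670727381934255009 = 6.47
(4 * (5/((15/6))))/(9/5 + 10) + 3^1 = 217/59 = 3.68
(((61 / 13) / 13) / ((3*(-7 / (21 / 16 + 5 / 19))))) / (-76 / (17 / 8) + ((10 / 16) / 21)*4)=0.00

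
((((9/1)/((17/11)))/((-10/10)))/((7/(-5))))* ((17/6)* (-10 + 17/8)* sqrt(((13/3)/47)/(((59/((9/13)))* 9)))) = -495* sqrt(8319)/44368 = -1.02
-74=-74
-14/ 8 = -7/ 4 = -1.75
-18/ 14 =-9/ 7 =-1.29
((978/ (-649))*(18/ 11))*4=-70416/ 7139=-9.86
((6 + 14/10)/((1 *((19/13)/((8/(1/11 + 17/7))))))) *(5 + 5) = 296296/1843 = 160.77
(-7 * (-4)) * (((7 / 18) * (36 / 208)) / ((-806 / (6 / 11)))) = -147 / 115258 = -0.00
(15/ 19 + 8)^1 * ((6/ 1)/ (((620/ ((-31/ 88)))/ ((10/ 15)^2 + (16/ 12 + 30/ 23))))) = -4843/ 52440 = -0.09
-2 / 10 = -1 / 5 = -0.20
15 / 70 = 3 / 14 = 0.21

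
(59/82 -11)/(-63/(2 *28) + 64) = -3372/20623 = -0.16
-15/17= -0.88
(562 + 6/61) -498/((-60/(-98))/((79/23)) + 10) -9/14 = 4311331217/8411900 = 512.53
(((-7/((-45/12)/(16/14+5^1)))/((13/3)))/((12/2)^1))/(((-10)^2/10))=43/975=0.04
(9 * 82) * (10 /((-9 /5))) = -4100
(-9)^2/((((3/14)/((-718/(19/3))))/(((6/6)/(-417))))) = 271404/2641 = 102.77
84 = 84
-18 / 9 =-2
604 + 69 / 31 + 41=20064 / 31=647.23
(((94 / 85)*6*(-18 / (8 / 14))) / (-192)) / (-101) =-2961 / 274720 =-0.01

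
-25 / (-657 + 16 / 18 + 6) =0.04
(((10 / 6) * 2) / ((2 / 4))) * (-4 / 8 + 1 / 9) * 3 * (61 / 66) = -2135 / 297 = -7.19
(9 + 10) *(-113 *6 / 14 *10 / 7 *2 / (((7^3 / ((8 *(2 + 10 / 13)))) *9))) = -4122240 / 218491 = -18.87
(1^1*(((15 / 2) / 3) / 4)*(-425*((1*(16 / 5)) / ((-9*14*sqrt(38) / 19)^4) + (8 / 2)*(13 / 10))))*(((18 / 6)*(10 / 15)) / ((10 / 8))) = -139256205925 / 63011844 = -2210.00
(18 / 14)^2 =81 / 49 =1.65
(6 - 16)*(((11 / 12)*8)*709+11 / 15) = -156002 / 3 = -52000.67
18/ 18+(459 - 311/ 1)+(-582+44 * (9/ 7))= -2635/ 7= -376.43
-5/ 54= -0.09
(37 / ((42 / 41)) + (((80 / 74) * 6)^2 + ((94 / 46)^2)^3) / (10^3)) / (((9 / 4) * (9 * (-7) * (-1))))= 154207424525926321 / 603271524803046750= 0.26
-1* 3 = -3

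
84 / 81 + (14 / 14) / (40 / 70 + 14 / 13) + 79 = 108869 / 1350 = 80.64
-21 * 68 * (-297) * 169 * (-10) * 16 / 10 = -1146809664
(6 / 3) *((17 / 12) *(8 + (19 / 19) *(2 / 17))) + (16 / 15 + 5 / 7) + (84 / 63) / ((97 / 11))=253934 / 10185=24.93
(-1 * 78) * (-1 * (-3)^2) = 702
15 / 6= 5 / 2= 2.50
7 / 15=0.47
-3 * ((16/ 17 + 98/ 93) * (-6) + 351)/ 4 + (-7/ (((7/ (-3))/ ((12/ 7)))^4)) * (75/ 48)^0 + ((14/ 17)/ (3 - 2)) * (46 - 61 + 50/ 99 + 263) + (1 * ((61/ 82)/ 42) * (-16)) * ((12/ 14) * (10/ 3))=-369737197188715/ 7046540265996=-52.47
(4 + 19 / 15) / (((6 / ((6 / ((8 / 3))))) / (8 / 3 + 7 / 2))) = 2923 / 240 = 12.18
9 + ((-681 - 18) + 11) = -679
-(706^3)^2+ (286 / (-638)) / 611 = -168781196828850881729 / 1363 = -123830665318305856.00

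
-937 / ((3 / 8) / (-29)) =217384 / 3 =72461.33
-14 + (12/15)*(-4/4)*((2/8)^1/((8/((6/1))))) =-283/20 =-14.15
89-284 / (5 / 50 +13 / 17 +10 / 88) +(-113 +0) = -1149976 / 3659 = -314.29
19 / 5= 3.80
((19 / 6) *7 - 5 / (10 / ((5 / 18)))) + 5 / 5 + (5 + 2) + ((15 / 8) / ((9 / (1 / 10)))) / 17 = 73511 / 2448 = 30.03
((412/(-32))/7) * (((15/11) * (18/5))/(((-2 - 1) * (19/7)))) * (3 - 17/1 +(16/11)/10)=-15.36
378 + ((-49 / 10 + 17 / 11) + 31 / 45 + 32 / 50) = 1861073 / 4950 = 375.97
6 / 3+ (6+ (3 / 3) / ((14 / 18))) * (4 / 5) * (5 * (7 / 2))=104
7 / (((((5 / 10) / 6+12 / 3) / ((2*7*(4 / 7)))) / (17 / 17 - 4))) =-288 / 7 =-41.14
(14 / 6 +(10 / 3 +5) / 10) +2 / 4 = 11 / 3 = 3.67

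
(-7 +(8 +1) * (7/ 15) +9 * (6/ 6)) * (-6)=-186/ 5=-37.20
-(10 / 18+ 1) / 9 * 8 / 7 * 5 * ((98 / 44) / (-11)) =0.20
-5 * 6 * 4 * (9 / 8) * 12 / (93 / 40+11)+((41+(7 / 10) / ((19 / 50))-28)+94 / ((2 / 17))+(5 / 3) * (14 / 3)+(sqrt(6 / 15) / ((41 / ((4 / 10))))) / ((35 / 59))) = 118 * sqrt(10) / 35875+63804101 / 91143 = 700.05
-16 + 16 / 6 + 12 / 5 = -164 / 15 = -10.93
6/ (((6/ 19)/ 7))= 133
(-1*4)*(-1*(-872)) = -3488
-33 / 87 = -11 / 29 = -0.38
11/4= 2.75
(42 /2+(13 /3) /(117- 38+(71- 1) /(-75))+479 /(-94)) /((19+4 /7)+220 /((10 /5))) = 12297285 /99837118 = 0.12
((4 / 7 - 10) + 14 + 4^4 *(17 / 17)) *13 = 23712 / 7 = 3387.43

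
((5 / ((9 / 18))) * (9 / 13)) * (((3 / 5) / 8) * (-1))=-27 / 52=-0.52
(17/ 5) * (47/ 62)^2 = 37553/ 19220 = 1.95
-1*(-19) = 19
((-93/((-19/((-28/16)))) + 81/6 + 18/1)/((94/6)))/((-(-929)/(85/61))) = 444465/202421668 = 0.00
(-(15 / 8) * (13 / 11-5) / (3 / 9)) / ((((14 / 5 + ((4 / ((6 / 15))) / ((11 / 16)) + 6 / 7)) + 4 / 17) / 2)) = 562275 / 241352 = 2.33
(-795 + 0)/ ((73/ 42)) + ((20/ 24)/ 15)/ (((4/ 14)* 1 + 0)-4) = -15627031/ 34164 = -457.41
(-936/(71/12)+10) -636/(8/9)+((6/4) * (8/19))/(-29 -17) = -53596717/62054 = -863.71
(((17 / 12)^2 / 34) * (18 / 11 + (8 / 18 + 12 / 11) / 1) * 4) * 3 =2669 / 1188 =2.25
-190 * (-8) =1520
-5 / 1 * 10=-50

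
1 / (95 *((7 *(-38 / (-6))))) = 3 / 12635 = 0.00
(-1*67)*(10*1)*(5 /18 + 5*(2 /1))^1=-61975 /9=-6886.11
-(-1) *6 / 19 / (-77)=-6 / 1463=-0.00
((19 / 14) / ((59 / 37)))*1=703 / 826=0.85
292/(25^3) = 292/15625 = 0.02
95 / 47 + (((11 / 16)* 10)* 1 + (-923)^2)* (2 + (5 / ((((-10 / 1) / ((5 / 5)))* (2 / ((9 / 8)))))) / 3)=19540025549 / 12032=1624004.78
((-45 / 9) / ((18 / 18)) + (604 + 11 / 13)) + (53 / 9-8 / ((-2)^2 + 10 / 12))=2049643 / 3393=604.08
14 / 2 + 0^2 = 7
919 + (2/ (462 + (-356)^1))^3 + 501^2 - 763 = 251157.00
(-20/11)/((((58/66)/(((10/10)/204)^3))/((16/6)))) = -5/7693758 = -0.00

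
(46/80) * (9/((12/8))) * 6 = 207/10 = 20.70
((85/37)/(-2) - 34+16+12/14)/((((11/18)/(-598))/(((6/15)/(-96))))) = -1699815/22792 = -74.58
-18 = -18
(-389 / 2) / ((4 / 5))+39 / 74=-71809 / 296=-242.60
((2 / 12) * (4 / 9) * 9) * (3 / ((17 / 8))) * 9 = 144 / 17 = 8.47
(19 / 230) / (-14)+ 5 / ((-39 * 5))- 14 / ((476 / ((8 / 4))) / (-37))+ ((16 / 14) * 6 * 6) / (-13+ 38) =40462463 / 10674300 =3.79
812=812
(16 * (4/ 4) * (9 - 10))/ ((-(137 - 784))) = -16/ 647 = -0.02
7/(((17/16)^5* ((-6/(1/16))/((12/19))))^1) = -917504/26977283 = -0.03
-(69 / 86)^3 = -328509 / 636056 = -0.52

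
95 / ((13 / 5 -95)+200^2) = 25 / 10502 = 0.00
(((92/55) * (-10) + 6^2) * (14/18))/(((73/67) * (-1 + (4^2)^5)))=99428/7578051525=0.00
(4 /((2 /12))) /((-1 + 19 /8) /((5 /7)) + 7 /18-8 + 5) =-8640 /247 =-34.98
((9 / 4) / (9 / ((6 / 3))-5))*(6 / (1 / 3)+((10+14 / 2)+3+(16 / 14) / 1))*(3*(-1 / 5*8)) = 29592 / 35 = 845.49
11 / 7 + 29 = 214 / 7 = 30.57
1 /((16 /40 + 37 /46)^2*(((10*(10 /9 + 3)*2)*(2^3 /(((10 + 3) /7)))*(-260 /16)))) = -4761 /39745622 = -0.00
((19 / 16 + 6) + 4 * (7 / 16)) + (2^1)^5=655 / 16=40.94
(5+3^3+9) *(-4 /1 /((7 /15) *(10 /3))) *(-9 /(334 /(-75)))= -249075 /1169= -213.07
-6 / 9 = -0.67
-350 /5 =-70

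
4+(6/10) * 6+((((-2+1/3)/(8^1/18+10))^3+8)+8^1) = 97992037/4152920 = 23.60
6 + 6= 12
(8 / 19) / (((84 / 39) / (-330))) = -8580 / 133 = -64.51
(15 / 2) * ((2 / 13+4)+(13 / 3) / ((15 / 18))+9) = 137.65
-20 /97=-0.21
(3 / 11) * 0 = 0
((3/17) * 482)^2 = 2090916/289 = 7235.00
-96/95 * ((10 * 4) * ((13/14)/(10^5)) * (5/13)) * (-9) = 108/83125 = 0.00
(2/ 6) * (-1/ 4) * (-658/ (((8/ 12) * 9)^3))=0.25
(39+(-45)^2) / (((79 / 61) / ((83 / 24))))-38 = 432416 / 79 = 5473.62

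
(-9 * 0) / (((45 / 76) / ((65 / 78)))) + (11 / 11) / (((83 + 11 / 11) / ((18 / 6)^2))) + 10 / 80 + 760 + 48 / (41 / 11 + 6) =4584879 / 5992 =765.17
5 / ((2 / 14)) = 35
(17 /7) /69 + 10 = 4847 /483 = 10.04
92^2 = 8464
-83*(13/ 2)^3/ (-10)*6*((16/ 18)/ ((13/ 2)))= 28054/ 15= 1870.27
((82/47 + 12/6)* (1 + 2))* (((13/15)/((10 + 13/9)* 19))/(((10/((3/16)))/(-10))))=-3861/459895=-0.01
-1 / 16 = -0.06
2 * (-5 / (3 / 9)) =-30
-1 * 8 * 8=-64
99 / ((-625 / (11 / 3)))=-363 / 625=-0.58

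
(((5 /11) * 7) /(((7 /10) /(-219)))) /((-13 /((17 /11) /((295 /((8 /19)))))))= 297840 /1763333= 0.17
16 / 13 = 1.23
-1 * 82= -82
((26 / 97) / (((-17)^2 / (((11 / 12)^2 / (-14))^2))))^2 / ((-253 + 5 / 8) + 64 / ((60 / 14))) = -181133254445 / 3852726766800795061420032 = -0.00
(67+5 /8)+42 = 877 /8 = 109.62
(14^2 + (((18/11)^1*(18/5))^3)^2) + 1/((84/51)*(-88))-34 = 260134661747291549/6200463500000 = 41954.07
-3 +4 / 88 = -65 / 22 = -2.95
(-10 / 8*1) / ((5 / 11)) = -11 / 4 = -2.75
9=9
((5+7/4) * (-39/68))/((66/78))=-13689/2992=-4.58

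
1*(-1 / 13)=-1 / 13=-0.08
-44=-44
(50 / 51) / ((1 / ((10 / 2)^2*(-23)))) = -28750 / 51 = -563.73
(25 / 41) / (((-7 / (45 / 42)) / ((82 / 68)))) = -375 / 3332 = -0.11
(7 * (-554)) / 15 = -3878 / 15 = -258.53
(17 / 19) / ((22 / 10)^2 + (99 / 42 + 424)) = 0.00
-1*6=-6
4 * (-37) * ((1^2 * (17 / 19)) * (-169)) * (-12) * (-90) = 459220320 / 19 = 24169490.53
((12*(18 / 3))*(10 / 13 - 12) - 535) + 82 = -16401 / 13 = -1261.62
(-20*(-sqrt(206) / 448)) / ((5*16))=sqrt(206) / 1792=0.01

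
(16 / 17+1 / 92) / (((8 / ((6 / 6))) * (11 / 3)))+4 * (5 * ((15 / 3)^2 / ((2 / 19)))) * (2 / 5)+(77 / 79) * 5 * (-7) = 20287997853 / 10872928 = 1865.92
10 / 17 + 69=1183 / 17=69.59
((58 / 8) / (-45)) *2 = -29 / 90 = -0.32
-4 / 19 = -0.21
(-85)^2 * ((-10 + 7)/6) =-7225/2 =-3612.50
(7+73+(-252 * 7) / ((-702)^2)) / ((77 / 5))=5475355 / 1054053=5.19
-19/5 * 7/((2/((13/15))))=-1729/150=-11.53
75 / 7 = 10.71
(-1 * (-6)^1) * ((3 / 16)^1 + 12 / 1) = 585 / 8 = 73.12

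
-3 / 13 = -0.23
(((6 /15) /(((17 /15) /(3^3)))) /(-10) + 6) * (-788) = -338052 /85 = -3977.08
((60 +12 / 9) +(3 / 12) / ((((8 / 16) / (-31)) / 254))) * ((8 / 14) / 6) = -3322 / 9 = -369.11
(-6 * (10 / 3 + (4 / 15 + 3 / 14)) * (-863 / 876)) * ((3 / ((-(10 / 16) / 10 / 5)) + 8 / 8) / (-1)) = 55070619 / 10220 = 5388.51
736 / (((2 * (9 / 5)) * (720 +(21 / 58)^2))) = 269120 / 947943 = 0.28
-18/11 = -1.64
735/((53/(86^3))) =467501160/53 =8820776.60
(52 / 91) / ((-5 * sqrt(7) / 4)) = -16 * sqrt(7) / 245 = -0.17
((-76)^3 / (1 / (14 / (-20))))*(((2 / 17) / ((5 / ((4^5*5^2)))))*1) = 3146579968 / 17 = 185092939.29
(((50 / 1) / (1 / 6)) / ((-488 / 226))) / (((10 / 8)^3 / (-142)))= 3080832 / 305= 10101.09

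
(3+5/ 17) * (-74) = -4144/ 17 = -243.76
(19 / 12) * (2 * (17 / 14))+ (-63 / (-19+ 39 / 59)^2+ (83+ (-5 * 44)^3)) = -65445280422367 / 6146301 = -10647913.34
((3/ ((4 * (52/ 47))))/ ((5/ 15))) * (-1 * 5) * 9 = -19035/ 208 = -91.51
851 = 851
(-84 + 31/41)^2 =11648569/1681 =6929.55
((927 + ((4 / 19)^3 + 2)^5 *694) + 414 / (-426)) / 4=6374715005040834231261255 / 1077860019121110679229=5914.23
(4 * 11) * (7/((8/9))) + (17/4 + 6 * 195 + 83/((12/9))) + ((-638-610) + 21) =356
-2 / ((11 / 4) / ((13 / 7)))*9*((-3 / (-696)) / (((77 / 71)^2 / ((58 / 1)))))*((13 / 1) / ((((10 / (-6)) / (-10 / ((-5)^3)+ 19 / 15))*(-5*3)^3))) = -172089658 / 21399984375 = -0.01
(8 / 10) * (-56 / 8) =-5.60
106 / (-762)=-53 / 381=-0.14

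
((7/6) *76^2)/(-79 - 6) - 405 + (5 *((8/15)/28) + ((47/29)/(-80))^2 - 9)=-315886334249/640505600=-493.18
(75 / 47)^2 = 5625 / 2209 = 2.55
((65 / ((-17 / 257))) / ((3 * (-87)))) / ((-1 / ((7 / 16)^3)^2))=-1965326545 / 74440507392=-0.03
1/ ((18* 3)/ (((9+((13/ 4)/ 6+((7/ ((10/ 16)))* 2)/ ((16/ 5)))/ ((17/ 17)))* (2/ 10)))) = 397/ 6480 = 0.06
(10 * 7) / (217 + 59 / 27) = 945 / 2959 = 0.32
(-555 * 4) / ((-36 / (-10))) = -1850 / 3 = -616.67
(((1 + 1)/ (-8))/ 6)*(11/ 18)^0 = -1/ 24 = -0.04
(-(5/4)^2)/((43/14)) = -175/344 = -0.51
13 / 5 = 2.60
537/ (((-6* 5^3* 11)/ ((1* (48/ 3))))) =-1432/ 1375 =-1.04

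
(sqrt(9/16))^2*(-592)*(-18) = 5994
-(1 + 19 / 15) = -34 / 15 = -2.27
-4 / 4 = -1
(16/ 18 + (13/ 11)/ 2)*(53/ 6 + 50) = 103429/ 1188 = 87.06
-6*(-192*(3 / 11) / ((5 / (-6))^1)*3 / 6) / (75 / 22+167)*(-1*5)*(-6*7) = -870912 / 3749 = -232.31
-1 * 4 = -4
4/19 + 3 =61/19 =3.21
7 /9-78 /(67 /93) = -64817 /603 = -107.49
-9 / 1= -9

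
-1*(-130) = 130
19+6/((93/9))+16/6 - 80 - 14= -6673/93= -71.75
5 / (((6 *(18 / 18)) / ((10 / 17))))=25 / 51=0.49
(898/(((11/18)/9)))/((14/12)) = 872856/77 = 11335.79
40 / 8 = 5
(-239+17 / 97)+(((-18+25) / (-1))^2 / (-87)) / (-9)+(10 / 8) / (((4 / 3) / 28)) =-64562045 / 303804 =-212.51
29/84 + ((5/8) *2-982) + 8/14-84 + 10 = -6323/6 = -1053.83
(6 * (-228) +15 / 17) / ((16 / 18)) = -209169 / 136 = -1538.01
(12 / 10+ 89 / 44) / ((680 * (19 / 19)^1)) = 709 / 149600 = 0.00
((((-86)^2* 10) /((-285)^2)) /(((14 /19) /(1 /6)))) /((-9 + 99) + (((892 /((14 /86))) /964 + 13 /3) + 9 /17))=15150706 /7396386975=0.00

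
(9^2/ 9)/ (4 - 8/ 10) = 45/ 16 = 2.81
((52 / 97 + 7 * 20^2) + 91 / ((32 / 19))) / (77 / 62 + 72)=274677887 / 7047632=38.97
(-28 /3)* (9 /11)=-84 /11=-7.64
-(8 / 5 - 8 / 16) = -11 / 10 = -1.10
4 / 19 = 0.21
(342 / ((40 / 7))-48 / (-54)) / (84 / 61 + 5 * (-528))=-666913 / 28972080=-0.02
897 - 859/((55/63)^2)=-230.06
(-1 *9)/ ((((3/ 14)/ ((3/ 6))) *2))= -21/ 2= -10.50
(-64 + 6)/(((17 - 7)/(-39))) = 1131/5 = 226.20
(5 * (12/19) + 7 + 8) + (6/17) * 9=6891/323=21.33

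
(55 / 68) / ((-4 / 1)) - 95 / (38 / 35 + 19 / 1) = -49635 / 10064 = -4.93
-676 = -676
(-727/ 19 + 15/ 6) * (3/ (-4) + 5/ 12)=453/ 38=11.92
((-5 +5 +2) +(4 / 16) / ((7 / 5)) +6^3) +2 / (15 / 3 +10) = 91691 / 420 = 218.31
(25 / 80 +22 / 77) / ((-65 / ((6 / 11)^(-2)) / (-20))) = 8107 / 13104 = 0.62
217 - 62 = 155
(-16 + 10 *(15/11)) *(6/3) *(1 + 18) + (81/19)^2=-284497/3971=-71.64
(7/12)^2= 49/144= 0.34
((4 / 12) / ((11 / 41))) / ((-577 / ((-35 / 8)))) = 1435 / 152328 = 0.01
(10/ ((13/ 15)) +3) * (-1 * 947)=-178983/ 13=-13767.92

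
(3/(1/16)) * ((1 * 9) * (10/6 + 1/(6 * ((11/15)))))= 818.18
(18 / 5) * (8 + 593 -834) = -4194 / 5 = -838.80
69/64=1.08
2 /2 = 1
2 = 2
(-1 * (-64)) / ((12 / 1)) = 5.33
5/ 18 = 0.28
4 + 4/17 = 72/17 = 4.24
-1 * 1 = -1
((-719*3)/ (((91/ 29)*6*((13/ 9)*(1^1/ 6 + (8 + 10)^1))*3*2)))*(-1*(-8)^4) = 384325632/ 128947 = 2980.49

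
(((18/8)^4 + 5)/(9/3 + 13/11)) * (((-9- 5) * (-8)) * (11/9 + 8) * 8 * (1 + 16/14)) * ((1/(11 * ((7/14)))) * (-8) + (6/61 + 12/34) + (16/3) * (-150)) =-7433019557915/71553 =-103881312.56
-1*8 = -8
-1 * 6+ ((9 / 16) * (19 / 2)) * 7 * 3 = 3399 / 32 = 106.22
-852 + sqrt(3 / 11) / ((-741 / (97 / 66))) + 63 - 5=-794 - 97* sqrt(33) / 537966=-794.00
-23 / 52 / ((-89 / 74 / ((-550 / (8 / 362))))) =-42358525 / 4628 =-9152.66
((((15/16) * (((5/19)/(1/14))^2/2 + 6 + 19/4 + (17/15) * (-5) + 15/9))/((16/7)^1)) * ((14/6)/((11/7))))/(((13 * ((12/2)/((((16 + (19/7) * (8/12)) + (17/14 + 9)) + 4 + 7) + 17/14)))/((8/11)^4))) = 56597450/47568609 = 1.19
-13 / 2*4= -26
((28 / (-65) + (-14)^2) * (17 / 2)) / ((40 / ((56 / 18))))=378182 / 2925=129.29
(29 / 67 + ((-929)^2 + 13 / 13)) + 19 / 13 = 751711232 / 871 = 863043.89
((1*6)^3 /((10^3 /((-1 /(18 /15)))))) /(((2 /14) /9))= -567 /50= -11.34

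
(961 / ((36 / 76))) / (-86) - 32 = -43027 / 774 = -55.59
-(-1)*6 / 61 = 6 / 61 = 0.10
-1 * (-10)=10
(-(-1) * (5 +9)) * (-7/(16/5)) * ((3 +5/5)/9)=-245/18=-13.61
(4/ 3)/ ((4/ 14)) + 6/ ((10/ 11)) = 169/ 15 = 11.27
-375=-375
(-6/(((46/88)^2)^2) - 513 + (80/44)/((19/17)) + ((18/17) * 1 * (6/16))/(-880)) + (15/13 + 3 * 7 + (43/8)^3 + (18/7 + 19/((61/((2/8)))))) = -5816222214373521799/14129205581370880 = -411.65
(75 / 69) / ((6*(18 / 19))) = 475 / 2484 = 0.19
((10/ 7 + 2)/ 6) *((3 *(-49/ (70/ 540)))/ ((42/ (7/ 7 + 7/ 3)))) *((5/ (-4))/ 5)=90/ 7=12.86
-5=-5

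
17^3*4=19652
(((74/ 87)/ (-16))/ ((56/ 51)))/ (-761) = 629/ 9886912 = 0.00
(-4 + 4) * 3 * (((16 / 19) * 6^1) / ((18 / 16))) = 0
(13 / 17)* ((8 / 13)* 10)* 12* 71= 4009.41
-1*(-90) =90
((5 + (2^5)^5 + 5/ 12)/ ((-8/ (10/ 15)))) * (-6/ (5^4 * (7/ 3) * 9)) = 402653249/ 315000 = 1278.26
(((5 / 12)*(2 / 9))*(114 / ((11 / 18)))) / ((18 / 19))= 1805 / 99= 18.23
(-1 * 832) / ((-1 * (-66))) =-416 / 33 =-12.61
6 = 6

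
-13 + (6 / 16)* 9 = -77 / 8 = -9.62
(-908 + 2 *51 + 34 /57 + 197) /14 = -34679 /798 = -43.46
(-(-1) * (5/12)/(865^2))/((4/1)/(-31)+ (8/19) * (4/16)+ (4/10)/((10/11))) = 2945/2201218092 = 0.00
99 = 99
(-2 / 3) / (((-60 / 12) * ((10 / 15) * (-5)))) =-1 / 25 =-0.04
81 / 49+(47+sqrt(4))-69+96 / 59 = -48337 / 2891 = -16.72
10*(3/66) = 5/11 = 0.45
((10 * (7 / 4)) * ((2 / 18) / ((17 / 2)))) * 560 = 19600 / 153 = 128.10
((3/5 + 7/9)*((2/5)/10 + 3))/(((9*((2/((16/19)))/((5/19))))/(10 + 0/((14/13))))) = 3968/7695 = 0.52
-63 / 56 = -9 / 8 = -1.12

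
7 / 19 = 0.37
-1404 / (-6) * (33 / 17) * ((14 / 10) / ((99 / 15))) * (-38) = -62244 / 17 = -3661.41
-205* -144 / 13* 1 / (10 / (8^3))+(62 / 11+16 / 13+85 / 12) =199531907 / 1716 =116277.34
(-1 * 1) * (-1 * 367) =367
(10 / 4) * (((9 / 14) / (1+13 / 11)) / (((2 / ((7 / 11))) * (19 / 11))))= 165 / 1216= 0.14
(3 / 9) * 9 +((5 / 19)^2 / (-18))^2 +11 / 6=204083311 / 42224004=4.83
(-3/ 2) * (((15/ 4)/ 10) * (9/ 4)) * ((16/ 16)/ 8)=-81/ 512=-0.16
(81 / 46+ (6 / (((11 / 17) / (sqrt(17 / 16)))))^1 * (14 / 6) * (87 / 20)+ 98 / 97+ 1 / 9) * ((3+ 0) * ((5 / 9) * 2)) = 578735 / 60237+ 3451 * sqrt(17) / 44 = 332.99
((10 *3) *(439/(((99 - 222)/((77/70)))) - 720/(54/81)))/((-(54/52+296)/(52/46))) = 901262804/7282789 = 123.75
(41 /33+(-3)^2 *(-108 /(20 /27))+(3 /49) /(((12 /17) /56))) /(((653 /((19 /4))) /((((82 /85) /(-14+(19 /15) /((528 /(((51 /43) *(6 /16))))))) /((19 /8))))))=80099888128 /290561808705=0.28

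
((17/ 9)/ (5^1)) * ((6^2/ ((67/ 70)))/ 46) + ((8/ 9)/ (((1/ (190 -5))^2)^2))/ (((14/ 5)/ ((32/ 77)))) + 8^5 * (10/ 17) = 19641407862177172/ 127081647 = 154557391.46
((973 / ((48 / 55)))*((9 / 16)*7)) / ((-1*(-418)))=102165 / 9728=10.50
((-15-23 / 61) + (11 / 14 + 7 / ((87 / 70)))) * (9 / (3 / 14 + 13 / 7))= -1996941 / 51301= -38.93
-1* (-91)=91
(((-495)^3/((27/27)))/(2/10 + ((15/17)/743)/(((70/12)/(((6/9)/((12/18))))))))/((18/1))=-5957703241875/177014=-33656678.24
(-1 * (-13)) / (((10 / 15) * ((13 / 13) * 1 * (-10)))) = -39 / 20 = -1.95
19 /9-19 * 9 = -1520 /9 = -168.89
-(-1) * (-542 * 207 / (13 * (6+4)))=-56097 / 65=-863.03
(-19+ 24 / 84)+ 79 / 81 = -10058 / 567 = -17.74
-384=-384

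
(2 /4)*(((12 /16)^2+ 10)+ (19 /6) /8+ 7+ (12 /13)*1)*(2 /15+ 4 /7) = 6.65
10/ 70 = 1/ 7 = 0.14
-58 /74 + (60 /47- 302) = -524321 /1739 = -301.51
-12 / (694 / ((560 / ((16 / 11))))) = -2310 / 347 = -6.66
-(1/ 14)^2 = -1/ 196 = -0.01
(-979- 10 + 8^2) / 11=-925 / 11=-84.09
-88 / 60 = -22 / 15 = -1.47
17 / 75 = 0.23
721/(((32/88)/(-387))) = -3069297/4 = -767324.25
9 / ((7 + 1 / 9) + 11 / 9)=1.08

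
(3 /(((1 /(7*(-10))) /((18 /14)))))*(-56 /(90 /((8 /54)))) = 224 /9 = 24.89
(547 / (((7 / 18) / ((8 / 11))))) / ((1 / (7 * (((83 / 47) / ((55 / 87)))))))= 20002.94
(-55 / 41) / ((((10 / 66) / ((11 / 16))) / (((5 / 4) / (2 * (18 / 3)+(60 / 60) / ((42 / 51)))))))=-27951 / 48544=-0.58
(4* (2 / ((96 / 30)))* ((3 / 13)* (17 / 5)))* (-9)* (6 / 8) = -1377 / 104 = -13.24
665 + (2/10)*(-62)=3263/5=652.60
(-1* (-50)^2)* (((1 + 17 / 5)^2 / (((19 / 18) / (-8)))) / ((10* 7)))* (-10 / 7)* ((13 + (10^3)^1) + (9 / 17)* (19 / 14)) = -840760272000 / 110789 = -7588842.50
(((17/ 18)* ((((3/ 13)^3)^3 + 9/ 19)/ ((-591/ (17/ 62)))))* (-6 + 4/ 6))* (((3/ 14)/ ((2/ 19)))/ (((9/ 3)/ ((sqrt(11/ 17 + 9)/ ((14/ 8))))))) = 206031080848* sqrt(697)/ 4079985693267393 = 0.00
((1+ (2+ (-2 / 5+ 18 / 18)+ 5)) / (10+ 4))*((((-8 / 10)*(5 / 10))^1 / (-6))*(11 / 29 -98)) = -4.00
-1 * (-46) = 46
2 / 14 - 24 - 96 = -839 / 7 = -119.86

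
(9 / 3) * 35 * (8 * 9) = 7560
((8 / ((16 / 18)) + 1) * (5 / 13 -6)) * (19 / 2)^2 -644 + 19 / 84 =-6237131 / 1092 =-5711.66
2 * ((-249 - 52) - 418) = -1438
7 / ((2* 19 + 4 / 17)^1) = 119 / 650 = 0.18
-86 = -86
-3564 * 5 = -17820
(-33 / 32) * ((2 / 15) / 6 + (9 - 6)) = -3.12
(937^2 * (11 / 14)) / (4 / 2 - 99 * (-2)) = 9657659 / 2800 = 3449.16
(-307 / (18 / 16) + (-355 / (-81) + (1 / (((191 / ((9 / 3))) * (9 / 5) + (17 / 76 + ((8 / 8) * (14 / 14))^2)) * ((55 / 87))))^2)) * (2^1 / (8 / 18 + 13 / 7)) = -7929975248407702 / 33987194445105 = -233.32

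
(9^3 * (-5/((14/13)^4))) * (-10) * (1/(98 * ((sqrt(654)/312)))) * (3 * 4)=20300444775 * sqrt(654)/12823741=40483.65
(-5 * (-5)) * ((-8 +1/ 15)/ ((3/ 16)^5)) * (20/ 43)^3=-4991221760000/ 57960603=-86114.04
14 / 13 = 1.08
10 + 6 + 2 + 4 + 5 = 27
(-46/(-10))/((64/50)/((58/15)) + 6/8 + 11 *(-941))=-0.00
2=2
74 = 74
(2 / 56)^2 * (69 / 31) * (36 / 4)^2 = 5589 / 24304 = 0.23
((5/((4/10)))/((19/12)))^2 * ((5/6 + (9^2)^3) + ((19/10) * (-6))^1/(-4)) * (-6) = -71745032250/361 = -198739701.52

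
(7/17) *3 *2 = 42/17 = 2.47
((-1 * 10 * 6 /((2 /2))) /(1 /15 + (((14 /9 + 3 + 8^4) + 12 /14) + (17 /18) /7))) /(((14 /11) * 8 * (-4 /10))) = 4125 /1148452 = 0.00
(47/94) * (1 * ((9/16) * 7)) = 63/32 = 1.97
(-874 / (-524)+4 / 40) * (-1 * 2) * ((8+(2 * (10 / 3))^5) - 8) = -494080000 / 10611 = -46563.00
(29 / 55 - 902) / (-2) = 49581 / 110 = 450.74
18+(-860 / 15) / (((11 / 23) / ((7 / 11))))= -21158 / 363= -58.29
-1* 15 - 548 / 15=-773 / 15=-51.53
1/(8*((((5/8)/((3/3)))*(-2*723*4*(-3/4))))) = 1/21690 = 0.00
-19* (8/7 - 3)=247/7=35.29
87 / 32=2.72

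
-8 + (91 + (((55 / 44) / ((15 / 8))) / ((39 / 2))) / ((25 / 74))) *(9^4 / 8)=194236559 / 2600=74706.37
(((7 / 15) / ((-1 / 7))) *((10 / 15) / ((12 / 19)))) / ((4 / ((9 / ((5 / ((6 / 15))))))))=-931 / 1500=-0.62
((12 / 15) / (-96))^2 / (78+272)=1 / 5040000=0.00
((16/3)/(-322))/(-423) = 8/204309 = 0.00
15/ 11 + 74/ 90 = 1082/ 495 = 2.19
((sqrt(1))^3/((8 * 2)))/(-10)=-1/160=-0.01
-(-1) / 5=1 / 5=0.20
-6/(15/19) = -38/5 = -7.60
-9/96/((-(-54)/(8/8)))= -0.00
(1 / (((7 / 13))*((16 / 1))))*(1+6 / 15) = 13 / 80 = 0.16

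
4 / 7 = 0.57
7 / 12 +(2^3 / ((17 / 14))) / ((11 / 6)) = 9373 / 2244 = 4.18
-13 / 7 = -1.86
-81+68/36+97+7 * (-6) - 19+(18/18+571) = 528.89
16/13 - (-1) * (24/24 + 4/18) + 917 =107576/117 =919.45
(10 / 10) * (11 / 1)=11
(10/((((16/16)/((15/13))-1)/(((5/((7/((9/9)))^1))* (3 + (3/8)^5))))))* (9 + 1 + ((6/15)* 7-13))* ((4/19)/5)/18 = 164245/2179072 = 0.08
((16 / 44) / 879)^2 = 16 / 93489561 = 0.00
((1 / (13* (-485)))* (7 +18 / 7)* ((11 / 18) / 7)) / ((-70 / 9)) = 737 / 43252300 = 0.00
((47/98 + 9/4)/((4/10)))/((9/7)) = 5.31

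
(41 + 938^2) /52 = 879885 /52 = 16920.87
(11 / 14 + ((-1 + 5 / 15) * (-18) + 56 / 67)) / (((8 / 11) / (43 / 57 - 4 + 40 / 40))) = -374792 / 8911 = -42.06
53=53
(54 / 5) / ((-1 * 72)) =-3 / 20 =-0.15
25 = 25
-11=-11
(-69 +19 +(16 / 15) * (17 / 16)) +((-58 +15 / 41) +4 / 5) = -65006 / 615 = -105.70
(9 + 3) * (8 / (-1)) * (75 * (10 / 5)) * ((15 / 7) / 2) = -108000 / 7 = -15428.57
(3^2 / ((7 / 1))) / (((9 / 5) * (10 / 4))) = 2 / 7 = 0.29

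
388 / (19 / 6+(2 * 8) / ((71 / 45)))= 165288 / 5669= 29.16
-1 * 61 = -61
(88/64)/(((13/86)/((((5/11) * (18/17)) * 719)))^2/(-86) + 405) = 3662189824025700/1078681366343478239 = 0.00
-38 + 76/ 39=-1406/ 39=-36.05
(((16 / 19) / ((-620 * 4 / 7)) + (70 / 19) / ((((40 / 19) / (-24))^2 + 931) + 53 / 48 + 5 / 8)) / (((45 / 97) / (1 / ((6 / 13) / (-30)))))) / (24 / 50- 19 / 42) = -19826735067230 / 2484639479499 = -7.98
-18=-18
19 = 19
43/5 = 8.60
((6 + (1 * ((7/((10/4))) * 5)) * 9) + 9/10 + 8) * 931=1311779/10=131177.90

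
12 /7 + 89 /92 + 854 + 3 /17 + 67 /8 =18945145 /21896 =865.23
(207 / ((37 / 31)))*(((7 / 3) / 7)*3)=6417 / 37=173.43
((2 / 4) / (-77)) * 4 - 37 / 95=-3039 / 7315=-0.42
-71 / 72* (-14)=497 / 36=13.81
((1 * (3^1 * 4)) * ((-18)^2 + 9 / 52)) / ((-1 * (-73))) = 53.29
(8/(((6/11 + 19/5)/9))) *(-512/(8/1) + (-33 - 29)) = -498960/239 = -2087.70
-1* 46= -46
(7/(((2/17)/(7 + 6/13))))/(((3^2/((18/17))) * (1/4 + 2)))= 2716/117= 23.21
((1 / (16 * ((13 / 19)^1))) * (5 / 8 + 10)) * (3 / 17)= 285 / 1664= 0.17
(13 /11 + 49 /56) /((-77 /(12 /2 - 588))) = 15.55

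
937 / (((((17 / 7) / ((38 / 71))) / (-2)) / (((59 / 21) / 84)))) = -1050377 / 76041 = -13.81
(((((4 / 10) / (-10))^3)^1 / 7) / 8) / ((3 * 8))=-1 / 21000000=-0.00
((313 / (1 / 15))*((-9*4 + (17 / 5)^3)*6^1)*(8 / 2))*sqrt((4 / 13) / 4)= 9307368*sqrt(13) / 325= 103255.98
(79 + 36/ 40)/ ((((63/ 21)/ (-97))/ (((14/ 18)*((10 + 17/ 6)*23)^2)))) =-1701585107761/ 9720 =-175060196.27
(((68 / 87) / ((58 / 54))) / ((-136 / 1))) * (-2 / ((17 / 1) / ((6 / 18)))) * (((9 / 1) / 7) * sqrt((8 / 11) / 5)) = 54 * sqrt(110) / 5504345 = 0.00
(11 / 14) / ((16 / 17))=187 / 224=0.83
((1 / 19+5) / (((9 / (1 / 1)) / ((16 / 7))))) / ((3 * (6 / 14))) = 512 / 513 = 1.00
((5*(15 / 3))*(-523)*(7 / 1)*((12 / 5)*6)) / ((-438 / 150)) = 32949000 / 73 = 451356.16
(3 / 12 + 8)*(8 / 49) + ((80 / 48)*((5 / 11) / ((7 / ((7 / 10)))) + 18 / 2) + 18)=111323 / 3234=34.42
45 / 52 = 0.87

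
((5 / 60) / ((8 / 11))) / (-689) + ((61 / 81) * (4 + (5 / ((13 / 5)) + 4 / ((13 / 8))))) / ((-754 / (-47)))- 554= -372732105329 / 673279776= -553.61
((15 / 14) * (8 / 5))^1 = 12 / 7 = 1.71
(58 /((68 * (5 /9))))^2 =68121 /28900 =2.36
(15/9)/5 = 1/3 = 0.33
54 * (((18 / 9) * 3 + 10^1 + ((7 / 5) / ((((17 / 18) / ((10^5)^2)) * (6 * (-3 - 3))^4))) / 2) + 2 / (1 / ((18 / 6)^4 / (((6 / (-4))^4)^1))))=110564728 / 459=240881.76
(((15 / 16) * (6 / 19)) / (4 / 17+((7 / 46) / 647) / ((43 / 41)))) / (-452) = -54390055 / 19557521104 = -0.00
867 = 867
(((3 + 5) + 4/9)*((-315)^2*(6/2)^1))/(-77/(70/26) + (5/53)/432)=-41109768000/467729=-87892.28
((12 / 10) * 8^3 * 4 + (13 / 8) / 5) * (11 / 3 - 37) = -491585 / 6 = -81930.83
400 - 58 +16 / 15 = 5146 / 15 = 343.07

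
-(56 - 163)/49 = 107/49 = 2.18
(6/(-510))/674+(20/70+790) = 316928273/401030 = 790.29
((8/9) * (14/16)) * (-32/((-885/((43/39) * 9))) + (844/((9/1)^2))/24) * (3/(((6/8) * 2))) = 1.23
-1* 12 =-12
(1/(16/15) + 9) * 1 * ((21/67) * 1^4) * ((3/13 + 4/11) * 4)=7.41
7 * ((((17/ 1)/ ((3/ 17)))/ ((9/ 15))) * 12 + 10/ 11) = 13493.03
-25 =-25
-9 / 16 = -0.56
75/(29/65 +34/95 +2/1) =92625/3463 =26.75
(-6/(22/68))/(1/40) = -8160/11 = -741.82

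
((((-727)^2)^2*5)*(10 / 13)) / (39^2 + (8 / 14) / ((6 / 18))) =97770016344350 / 138567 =705579368.42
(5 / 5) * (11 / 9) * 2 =22 / 9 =2.44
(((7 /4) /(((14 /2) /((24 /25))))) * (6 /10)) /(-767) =-18 /95875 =-0.00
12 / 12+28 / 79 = 107 / 79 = 1.35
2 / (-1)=-2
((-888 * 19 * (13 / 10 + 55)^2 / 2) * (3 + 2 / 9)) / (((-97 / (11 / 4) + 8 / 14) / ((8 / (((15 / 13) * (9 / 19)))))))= 122901671950057 / 3381750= 36342624.96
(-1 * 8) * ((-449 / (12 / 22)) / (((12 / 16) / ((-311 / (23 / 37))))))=-909329168 / 207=-4392894.53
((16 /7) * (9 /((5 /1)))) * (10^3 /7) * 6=172800 /49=3526.53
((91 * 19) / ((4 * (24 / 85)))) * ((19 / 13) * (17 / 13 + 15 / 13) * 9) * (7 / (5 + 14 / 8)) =6014260 / 117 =51403.93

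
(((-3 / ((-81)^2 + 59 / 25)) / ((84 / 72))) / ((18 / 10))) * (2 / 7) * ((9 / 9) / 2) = -125 / 4020058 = -0.00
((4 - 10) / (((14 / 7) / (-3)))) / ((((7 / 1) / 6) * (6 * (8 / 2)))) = 9 / 28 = 0.32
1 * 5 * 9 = 45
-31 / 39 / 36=-31 / 1404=-0.02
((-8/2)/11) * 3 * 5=-60/11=-5.45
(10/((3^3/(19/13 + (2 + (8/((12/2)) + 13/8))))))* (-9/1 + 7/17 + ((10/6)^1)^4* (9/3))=34.62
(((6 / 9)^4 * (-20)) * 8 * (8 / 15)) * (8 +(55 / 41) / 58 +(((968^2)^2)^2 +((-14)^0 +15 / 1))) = -417159512838448926527505397760 / 32103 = -12994409022161446797106360.00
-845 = -845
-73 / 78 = -0.94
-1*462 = -462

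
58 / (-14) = -4.14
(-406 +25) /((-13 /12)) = 4572 /13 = 351.69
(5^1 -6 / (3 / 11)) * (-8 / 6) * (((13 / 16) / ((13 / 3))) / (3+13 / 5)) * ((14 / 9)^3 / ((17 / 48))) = 1960 / 243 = 8.07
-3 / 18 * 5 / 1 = -5 / 6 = -0.83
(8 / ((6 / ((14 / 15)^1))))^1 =56 / 45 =1.24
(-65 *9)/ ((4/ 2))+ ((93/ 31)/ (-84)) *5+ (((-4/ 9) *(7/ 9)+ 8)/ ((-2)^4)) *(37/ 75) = -2487224/ 8505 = -292.44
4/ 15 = 0.27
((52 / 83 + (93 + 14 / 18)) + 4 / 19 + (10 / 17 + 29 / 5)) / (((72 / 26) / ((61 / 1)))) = 96627509147 / 43430580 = 2224.87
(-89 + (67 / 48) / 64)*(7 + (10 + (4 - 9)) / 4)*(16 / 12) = -3006751 / 3072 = -978.76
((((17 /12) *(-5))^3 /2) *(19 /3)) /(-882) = 11668375 /9144576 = 1.28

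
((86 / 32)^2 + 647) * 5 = 837405 / 256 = 3271.11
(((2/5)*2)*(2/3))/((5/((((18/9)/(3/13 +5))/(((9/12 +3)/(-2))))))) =-416/19125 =-0.02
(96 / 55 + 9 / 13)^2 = 3038049 / 511225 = 5.94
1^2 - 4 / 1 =-3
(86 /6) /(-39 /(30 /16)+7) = -215 /207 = -1.04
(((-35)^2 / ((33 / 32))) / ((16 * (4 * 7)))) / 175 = 1 / 66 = 0.02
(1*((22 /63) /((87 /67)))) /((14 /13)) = 9581 /38367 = 0.25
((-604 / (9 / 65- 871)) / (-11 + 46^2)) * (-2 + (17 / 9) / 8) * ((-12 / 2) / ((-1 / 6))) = -249301 / 11915563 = -0.02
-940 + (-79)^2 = 5301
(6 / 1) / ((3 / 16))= 32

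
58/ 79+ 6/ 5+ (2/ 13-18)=-81708/ 5135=-15.91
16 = 16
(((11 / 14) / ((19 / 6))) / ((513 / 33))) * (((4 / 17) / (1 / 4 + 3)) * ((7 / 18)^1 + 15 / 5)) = 59048 / 15078609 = 0.00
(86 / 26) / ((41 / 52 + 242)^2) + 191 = 30443618319 / 159390625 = 191.00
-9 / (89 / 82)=-738 / 89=-8.29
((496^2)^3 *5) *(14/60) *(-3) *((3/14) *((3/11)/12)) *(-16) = 44669522870796288/11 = 4060865715526935.27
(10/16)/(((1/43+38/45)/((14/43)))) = 1575/6716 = 0.23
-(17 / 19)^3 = -4913 / 6859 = -0.72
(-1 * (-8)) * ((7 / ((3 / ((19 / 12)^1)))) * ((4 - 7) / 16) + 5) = 827 / 24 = 34.46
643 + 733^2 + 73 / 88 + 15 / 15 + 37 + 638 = 47397577 / 88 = 538608.83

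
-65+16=-49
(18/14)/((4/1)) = 0.32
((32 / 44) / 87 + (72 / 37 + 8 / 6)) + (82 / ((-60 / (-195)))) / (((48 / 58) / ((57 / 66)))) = 281.40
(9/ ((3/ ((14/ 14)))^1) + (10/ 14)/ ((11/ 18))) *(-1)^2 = 321/ 77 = 4.17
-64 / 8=-8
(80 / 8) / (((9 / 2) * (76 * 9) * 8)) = 0.00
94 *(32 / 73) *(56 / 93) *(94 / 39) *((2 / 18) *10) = 158341120 / 2382939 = 66.45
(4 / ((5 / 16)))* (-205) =-2624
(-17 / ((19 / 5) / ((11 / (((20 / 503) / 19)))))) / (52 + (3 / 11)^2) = -11381381 / 25204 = -451.57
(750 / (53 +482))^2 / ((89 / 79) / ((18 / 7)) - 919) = -6399000 / 2990925311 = -0.00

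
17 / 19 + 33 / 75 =634 / 475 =1.33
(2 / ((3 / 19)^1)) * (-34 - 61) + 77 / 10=-35869 / 30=-1195.63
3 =3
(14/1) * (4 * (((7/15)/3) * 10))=784/9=87.11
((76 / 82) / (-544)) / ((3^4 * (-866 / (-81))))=-19 / 9657632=-0.00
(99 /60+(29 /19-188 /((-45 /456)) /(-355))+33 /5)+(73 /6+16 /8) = 2505983 /134900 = 18.58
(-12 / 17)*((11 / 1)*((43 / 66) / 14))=-43 / 119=-0.36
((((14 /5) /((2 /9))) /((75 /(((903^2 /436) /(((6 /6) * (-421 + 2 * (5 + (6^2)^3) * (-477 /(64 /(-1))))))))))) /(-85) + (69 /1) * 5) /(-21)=-2962529884571471 /180327908796875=-16.43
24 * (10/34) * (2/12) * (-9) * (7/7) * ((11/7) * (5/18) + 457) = -576370/119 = -4843.45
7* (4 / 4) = 7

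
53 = 53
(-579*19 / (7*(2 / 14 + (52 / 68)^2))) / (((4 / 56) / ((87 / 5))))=-1936187001 / 3680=-526137.77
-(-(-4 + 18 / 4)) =1 / 2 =0.50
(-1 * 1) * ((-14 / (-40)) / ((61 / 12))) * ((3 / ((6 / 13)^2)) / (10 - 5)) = -1183 / 6100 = -0.19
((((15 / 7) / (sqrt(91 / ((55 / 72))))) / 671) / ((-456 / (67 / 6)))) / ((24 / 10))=-1675* sqrt(10010) / 56133133056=-0.00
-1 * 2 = -2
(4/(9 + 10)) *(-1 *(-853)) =3412/19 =179.58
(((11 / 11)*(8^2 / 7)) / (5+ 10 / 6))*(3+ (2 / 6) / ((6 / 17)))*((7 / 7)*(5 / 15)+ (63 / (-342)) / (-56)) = 21797 / 11970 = 1.82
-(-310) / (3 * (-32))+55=2485 / 48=51.77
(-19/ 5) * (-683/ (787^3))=12977/ 2437217015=0.00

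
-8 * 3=-24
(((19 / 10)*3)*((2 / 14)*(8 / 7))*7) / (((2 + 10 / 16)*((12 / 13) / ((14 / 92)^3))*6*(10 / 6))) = 1729 / 1825050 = 0.00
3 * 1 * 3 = 9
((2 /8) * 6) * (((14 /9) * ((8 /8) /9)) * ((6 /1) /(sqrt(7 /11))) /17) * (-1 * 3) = -2 * sqrt(77) /51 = -0.34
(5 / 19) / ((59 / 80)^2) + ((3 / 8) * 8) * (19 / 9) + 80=17226001 / 198417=86.82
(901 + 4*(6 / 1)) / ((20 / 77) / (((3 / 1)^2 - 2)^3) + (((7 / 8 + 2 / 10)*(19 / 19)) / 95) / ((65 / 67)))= 6034253225000 / 81030091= 74469.29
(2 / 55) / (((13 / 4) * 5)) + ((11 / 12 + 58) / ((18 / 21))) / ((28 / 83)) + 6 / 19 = 3992128301 / 19562400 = 204.07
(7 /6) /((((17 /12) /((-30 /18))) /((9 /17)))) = -210 /289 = -0.73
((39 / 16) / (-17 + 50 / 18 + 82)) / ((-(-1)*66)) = 117 / 214720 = 0.00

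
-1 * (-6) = 6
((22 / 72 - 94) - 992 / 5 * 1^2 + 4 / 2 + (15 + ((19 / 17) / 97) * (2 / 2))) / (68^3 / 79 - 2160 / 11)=-70953948197 / 975977403840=-0.07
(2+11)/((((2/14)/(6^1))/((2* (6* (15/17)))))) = 5781.18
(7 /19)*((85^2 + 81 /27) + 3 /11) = 556577 /209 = 2663.05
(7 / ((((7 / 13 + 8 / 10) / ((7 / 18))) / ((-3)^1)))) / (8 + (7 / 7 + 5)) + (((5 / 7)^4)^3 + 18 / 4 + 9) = 189036198946939 / 14450303837844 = 13.08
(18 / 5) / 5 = 18 / 25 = 0.72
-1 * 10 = -10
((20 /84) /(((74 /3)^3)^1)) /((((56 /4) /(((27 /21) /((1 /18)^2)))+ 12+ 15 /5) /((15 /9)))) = 54675 /31087366996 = 0.00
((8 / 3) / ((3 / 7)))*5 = 280 / 9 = 31.11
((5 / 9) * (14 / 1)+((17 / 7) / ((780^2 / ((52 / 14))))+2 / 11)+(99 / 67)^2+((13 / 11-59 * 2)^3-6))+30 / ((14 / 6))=-10921097755035633397 / 6850773329400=-1594140.87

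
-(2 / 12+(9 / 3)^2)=-55 / 6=-9.17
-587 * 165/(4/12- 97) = 58113/58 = 1001.95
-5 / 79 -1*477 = -37688 / 79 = -477.06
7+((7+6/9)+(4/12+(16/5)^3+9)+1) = 7221/125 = 57.77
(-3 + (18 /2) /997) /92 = -0.03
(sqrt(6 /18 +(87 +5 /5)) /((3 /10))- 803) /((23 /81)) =-65043 /23 +90 * sqrt(795) /23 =-2717.63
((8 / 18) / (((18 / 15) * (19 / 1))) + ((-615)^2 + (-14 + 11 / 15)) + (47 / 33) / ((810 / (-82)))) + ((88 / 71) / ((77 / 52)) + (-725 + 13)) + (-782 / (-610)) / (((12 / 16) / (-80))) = 2905152348823357 / 7698547395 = 377363.70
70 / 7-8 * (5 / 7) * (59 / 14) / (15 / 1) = 1234 / 147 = 8.39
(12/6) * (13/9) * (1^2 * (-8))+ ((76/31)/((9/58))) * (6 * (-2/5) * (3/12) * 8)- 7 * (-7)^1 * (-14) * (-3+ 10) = -6836822/1395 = -4900.95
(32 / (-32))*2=-2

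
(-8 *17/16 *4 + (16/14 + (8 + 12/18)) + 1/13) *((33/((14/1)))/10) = -5.68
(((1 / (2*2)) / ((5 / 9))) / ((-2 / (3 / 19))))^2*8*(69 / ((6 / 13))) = 217971 / 144400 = 1.51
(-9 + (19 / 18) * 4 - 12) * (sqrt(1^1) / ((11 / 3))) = -151 / 33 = -4.58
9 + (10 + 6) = 25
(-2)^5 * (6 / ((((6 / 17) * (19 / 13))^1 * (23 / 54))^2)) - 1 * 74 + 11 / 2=-1545313217 / 381938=-4045.98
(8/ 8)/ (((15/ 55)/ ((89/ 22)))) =89/ 6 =14.83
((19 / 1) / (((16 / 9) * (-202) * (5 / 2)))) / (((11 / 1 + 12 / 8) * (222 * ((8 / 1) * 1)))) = -57 / 59792000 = -0.00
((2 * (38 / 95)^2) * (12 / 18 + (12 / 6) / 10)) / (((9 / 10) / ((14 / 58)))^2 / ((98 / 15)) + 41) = 1997632 / 310650225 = 0.01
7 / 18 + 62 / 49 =1459 / 882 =1.65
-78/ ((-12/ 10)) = 65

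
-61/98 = -0.62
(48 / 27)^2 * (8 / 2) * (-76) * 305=-23736320 / 81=-293040.99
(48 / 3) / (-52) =-0.31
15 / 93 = 5 / 31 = 0.16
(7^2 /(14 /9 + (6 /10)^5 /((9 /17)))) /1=1378125 /47881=28.78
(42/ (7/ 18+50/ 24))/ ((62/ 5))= 3780/ 2759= 1.37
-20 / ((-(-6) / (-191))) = 1910 / 3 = 636.67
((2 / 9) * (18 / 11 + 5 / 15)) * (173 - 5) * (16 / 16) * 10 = 72800 / 99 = 735.35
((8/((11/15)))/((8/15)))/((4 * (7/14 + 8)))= 0.60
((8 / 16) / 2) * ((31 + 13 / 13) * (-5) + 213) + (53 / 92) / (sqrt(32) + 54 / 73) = 282437 * sqrt(2) / 3855076 + 102055051 / 7710152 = 13.34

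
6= 6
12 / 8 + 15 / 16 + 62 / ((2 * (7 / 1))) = 769 / 112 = 6.87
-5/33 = -0.15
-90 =-90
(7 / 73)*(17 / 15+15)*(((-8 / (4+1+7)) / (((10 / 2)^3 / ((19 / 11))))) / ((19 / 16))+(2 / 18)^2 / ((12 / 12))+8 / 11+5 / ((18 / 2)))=22081444 / 11086875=1.99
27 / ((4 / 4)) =27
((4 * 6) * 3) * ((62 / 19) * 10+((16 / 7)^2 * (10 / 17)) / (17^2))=10750001760 / 4574003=2350.24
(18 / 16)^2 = 81 / 64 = 1.27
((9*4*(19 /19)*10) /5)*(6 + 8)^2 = 14112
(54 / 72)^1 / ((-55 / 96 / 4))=-288 / 55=-5.24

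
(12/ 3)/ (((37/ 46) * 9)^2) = 8464/ 110889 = 0.08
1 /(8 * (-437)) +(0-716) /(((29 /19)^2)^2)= -131.93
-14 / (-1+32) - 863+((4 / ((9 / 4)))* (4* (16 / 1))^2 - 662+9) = 1608526 / 279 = 5765.33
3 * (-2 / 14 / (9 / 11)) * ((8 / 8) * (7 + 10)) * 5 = -935 / 21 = -44.52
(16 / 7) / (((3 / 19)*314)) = 152 / 3297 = 0.05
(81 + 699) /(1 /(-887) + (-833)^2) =345930 /307739771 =0.00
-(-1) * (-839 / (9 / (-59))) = 49501 / 9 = 5500.11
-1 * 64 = -64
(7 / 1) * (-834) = -5838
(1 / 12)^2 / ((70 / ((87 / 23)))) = 29 / 77280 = 0.00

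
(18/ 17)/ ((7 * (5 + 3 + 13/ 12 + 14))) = 216/ 32963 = 0.01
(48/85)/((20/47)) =564/425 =1.33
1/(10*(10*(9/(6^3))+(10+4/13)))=0.01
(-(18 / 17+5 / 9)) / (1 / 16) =-3952 / 153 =-25.83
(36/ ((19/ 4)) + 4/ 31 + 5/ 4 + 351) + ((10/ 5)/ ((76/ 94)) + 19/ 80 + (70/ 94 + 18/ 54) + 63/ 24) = 2434147441/ 6643920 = 366.37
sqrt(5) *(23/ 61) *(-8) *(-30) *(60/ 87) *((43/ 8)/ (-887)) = -593400 *sqrt(5)/ 1569103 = -0.85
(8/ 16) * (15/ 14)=15/ 28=0.54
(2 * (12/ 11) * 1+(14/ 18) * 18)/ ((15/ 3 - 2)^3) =178/ 297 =0.60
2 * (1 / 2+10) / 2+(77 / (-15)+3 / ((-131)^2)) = 2763011 / 514830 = 5.37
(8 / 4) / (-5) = -2 / 5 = -0.40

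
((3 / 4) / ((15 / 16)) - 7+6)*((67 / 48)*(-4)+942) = -187.28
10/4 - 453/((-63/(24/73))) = 4971/1022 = 4.86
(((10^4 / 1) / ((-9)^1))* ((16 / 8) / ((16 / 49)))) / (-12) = 30625 / 54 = 567.13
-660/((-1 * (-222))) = -110/37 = -2.97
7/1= 7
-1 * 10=-10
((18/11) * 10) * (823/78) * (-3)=-74070/143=-517.97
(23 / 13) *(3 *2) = 138 / 13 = 10.62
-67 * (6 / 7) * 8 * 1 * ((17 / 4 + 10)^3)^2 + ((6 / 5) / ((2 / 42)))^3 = -861694652457333 / 224000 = -3846851127.04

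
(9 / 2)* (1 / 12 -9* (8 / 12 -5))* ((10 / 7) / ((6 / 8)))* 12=4020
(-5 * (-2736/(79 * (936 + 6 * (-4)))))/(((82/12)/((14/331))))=1260/1072109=0.00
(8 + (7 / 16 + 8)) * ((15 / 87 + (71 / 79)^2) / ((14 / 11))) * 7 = 256600421 / 2895824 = 88.61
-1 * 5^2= -25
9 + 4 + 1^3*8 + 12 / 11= 243 / 11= 22.09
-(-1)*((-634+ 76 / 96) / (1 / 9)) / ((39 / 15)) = -17535 / 8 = -2191.88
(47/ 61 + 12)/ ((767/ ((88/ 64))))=8569/ 374296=0.02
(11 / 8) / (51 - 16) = 0.04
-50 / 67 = -0.75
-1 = -1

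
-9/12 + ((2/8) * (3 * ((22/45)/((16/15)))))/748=-1631/2176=-0.75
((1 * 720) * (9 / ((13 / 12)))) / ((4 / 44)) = 65796.92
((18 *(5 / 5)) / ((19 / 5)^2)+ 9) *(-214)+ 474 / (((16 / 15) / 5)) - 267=-237.88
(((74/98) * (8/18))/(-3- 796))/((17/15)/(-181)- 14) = 133940/4466385231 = 0.00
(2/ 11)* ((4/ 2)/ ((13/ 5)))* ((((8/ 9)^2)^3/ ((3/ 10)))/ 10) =5242880/ 227988189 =0.02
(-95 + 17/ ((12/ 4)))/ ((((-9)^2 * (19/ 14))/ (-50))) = 187600/ 4617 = 40.63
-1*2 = -2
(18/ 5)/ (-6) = -3/ 5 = -0.60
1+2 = 3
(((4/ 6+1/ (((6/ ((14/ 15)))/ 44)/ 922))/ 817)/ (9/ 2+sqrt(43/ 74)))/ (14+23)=568012/ 11891435 - 568012 * sqrt(3182)/ 3959847855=0.04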